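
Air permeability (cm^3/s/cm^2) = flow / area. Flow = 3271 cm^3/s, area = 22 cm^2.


Formula: Air Permeability = Airflow / Test Area
AP = 3271 cm^3/s / 22 cm^2
AP = 148.7 cm^3/s/cm^2

148.7 cm^3/s/cm^2


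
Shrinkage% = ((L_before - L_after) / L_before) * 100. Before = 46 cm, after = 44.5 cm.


Formula: Shrinkage% = ((L_before - L_after) / L_before) * 100
Step 1: Shrinkage = 46 - 44.5 = 1.5 cm
Step 2: Shrinkage% = (1.5 / 46) * 100
Step 3: Shrinkage% = 0.032609 * 100 = 3.2609% ≈ 3.3%

3.3%


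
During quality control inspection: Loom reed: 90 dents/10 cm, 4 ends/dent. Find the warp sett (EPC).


Formula: EPC = (dents per 10 cm * ends per dent) / 10
Step 1: Total ends per 10 cm = 90 * 4 = 360
Step 2: EPC = 360 / 10 = 36.0 ends/cm

36.0 ends/cm


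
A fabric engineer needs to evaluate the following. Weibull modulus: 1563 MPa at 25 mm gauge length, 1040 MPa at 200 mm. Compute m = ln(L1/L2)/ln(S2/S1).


Formula: m = ln(L1/L2) / ln(S2/S1)
Step 1: ln(L1/L2) = ln(25/200) = -2.07944
Step 2: S2/S1 = 1040/1563 = 0.66539
Step 3: ln(S2/S1) = ln(0.66539) = -0.40738
Step 4: m = -2.07944 / -0.40738 = 5.10

5.10 (Weibull m)


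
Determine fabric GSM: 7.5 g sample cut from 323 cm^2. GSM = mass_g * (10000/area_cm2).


Formula: GSM = mass_g / area_m2
Step 1: Convert area: 323 cm^2 = 323 / 10000 = 0.0323 m^2
Step 2: GSM = 7.5 g / 0.0323 m^2 = 232.2 g/m^2

232.2 g/m^2


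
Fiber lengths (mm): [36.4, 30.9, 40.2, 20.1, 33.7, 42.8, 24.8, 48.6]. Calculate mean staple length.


Formula: Mean = sum of lengths / count
Sum = 36.4 + 30.9 + 40.2 + 20.1 + 33.7 + 42.8 + 24.8 + 48.6
Sum = 277.5 mm
Mean = 277.5 / 8 = 34.69 mm

34.69 mm


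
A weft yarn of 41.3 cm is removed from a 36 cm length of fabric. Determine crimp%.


Formula: Crimp% = ((L_yarn - L_fabric) / L_fabric) * 100
Step 1: Extension = 41.3 - 36 = 5.3 cm
Step 2: Crimp% = (5.3 / 36) * 100
Step 3: Crimp% = 0.147222 * 100 = 14.7222% ≈ 14.7%

14.7%


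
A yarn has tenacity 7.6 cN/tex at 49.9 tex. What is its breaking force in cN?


Formula: Breaking force = Tenacity * Linear density
F = 7.6 cN/tex * 49.9 tex
F = 379.24 cN

379.24 cN


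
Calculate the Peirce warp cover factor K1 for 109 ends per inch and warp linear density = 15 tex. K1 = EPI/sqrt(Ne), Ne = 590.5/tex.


Formula: K1 = EPI / sqrt(Ne), with Ne = 590.5 / tex_warp
Step 1: Ne = 590.5 / 15 = 39.367
Step 2: sqrt(Ne) = sqrt(39.367) = 6.2743
Step 3: K1 = 109 / 6.2743 = 17.4

17.4


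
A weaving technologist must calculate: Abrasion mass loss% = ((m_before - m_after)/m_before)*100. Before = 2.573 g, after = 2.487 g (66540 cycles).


Formula: Mass loss% = ((m_before - m_after) / m_before) * 100
Step 1: Mass loss = 2.573 - 2.487 = 0.086 g
Step 2: Ratio = 0.086 / 2.573 = 0.033424
Step 3: Mass loss% = 0.033424 * 100 = 3.3424% ≈ 3.34%

3.34%


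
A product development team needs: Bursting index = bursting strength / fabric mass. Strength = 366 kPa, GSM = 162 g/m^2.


Formula: Bursting Index = Bursting Strength / Fabric GSM
BI = 366 kPa / 162 g/m^2
BI = 2.259 kPa/(g/m^2)

2.259 kPa/(g/m^2)


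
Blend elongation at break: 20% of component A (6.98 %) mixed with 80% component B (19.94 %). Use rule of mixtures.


Formula: Blend property = (fraction_A * property_A) + (fraction_B * property_B)
Step 1: Contribution A = 20/100 * 6.98 % = 1.396 %
Step 2: Contribution B = 80/100 * 19.94 % = 15.952 %
Step 3: Blend elongation at break = 1.396 + 15.952 = 17.348 %

17.348 %


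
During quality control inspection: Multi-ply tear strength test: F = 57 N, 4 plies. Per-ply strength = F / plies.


Formula: Per-ply strength = Total force / Number of plies
Per-ply = 57 N / 4
Per-ply = 14.25 N

14.25 N


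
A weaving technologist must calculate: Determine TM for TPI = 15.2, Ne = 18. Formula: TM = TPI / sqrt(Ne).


Formula: TM = TPI / sqrt(Ne)
Step 1: sqrt(Ne) = sqrt(18) = 4.2426
Step 2: TM = 15.2 / 4.2426 = 3.58

3.58 TM


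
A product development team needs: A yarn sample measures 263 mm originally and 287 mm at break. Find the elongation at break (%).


Formula: Elongation (%) = ((L_break - L0) / L0) * 100
Step 1: Extension = 287 - 263 = 24 mm
Step 2: Elongation = (24 / 263) * 100
Step 3: Elongation = 0.091255 * 100 = 9.1255% ≈ 9.1%

9.1%


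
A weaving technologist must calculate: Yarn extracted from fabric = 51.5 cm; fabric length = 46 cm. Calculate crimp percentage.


Formula: Crimp% = ((L_yarn - L_fabric) / L_fabric) * 100
Step 1: Extension = 51.5 - 46 = 5.5 cm
Step 2: Crimp% = (5.5 / 46) * 100
Step 3: Crimp% = 0.119565 * 100 = 11.9565% ≈ 12.0%

12.0%


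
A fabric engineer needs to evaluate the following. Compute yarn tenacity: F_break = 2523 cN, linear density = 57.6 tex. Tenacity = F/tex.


Formula: Tenacity = Breaking force / Linear density
Tenacity = 2523 cN / 57.6 tex
Tenacity = 43.80 cN/tex

43.80 cN/tex


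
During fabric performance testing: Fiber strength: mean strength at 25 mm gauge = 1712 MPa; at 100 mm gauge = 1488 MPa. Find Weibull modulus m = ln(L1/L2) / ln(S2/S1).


Formula: m = ln(L1/L2) / ln(S2/S1)
Step 1: ln(L1/L2) = ln(25/100) = -1.38629
Step 2: S2/S1 = 1488/1712 = 0.86916
Step 3: ln(S2/S1) = ln(0.86916) = -0.14023
Step 4: m = -1.38629 / -0.14023 = 9.89

9.89 (Weibull m)


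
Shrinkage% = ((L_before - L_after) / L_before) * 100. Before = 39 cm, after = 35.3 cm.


Formula: Shrinkage% = ((L_before - L_after) / L_before) * 100
Step 1: Shrinkage = 39 - 35.3 = 3.7 cm
Step 2: Shrinkage% = (3.7 / 39) * 100
Step 3: Shrinkage% = 0.094872 * 100 = 9.4872% ≈ 9.5%

9.5%


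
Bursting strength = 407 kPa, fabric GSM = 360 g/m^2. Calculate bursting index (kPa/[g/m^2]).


Formula: Bursting Index = Bursting Strength / Fabric GSM
BI = 407 kPa / 360 g/m^2
BI = 1.131 kPa/(g/m^2)

1.131 kPa/(g/m^2)


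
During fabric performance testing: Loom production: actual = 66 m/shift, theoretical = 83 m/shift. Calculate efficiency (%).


Formula: Efficiency% = (Actual output / Theoretical output) * 100
Efficiency% = (66 / 83) * 100
Efficiency% = 0.795181 * 100 = 79.5181% ≈ 79.5%

79.5%


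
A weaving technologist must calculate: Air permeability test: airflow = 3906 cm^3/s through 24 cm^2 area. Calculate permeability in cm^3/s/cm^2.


Formula: Air Permeability = Airflow / Test Area
AP = 3906 cm^3/s / 24 cm^2
AP = 162.8 cm^3/s/cm^2

162.8 cm^3/s/cm^2


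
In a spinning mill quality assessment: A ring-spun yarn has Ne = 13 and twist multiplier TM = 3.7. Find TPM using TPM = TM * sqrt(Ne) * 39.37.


Formula: TPM = TM * sqrt(Ne) * 39.37
Step 1: sqrt(Ne) = sqrt(13) = 3.6056
Step 2: TM * sqrt(Ne) = 3.7 * 3.6056 = 13.3407
Step 3: TPM = 13.3407 * 39.37 = 525 twists/m

525 twists/m


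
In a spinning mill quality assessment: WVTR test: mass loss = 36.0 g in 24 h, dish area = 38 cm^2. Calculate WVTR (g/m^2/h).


Formula: WVTR = mass_loss / (area * time)
Step 1: Convert area: 38 cm^2 = 0.0038 m^2
Step 2: WVTR = 36.0 g / (0.0038 m^2 * 24 h)
Step 3: WVTR = 36.0 / 0.0912 = 394.7 g/m^2/h

394.7 g/m^2/h


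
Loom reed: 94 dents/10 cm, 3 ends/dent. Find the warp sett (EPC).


Formula: EPC = (dents per 10 cm * ends per dent) / 10
Step 1: Total ends per 10 cm = 94 * 3 = 282
Step 2: EPC = 282 / 10 = 28.2 ends/cm

28.2 ends/cm


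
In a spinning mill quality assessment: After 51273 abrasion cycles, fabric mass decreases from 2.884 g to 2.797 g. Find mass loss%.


Formula: Mass loss% = ((m_before - m_after) / m_before) * 100
Step 1: Mass loss = 2.884 - 2.797 = 0.087 g
Step 2: Ratio = 0.087 / 2.884 = 0.0301664
Step 3: Mass loss% = 0.0301664 * 100 = 3.01664% ≈ 3.02%

3.02%


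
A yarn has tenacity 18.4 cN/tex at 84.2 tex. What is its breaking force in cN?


Formula: Breaking force = Tenacity * Linear density
F = 18.4 cN/tex * 84.2 tex
F = 1549.28 cN

1549.28 cN


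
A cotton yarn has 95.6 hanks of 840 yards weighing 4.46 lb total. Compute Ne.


Formula: Ne = hanks / mass_lb
Substituting: Ne = 95.6 / 4.46
Ne = 21.4

21.4 Ne


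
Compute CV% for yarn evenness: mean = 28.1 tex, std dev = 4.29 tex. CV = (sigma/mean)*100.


Formula: CV% = (standard deviation / mean) * 100
Step 1: Ratio = 4.29 / 28.1 = 0.152669
Step 2: CV% = 0.152669 * 100 = 15.2669% ≈ 15.3%

15.3%


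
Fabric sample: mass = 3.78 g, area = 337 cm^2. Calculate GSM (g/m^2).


Formula: GSM = mass_g / area_m2
Step 1: Convert area: 337 cm^2 = 337 / 10000 = 0.0337 m^2
Step 2: GSM = 3.78 g / 0.0337 m^2 = 112.2 g/m^2

112.2 g/m^2


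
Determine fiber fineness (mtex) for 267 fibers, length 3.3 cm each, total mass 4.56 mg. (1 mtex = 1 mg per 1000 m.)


Formula: fineness (mtex) = mass (mg) / total length (km) = (mass_mg / total_length_m) * 1000
Step 1: Convert fiber length: 3.3 cm = 0.033 m
Step 2: Total fiber length = 267 * 0.033 = 8.811 m
Step 3: Linear density = 4.56 mg / 8.811 m = 0.5175 mg/m
Step 4: fineness = 0.5175 * 1000 = 517.5 mtex

517.5 mtex


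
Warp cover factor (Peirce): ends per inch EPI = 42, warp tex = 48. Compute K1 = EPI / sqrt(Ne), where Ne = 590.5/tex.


Formula: K1 = EPI / sqrt(Ne), with Ne = 590.5 / tex_warp
Step 1: Ne = 590.5 / 48 = 12.302
Step 2: sqrt(Ne) = sqrt(12.302) = 3.5074
Step 3: K1 = 42 / 3.5074 = 12.0

12.0


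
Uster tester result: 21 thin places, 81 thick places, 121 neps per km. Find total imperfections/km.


Formula: Total = thin places + thick places + neps
Total = 21 + 81 + 121
Total = 223 imperfections/km

223 imperfections/km


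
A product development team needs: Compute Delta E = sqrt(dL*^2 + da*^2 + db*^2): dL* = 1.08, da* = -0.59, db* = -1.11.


Formula: Delta E = sqrt(dL*^2 + da*^2 + db*^2)
Step 1: dL*^2 = 1.08^2 = 1.1664
Step 2: da*^2 = (-0.59)^2 = 0.3481
Step 3: db*^2 = (-1.11)^2 = 1.2321
Step 4: Sum = 1.1664 + 0.3481 + 1.2321 = 2.7466
Step 5: Delta E = sqrt(2.7466) = 1.66

1.66 Delta E


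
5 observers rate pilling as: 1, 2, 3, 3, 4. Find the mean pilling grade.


Formula: Mean = sum / count
Sum = 1 + 2 + 3 + 3 + 4 = 13
Mean = 13 / 5 = 2.6

2.6


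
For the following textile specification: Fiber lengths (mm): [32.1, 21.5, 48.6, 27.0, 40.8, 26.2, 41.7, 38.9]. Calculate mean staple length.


Formula: Mean = sum of lengths / count
Sum = 32.1 + 21.5 + 48.6 + 27.0 + 40.8 + 26.2 + 41.7 + 38.9
Sum = 276.8 mm
Mean = 276.8 / 8 = 34.60 mm

34.60 mm


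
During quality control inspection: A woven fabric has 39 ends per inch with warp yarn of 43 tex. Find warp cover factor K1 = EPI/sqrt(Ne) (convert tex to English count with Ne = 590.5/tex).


Formula: K1 = EPI / sqrt(Ne), with Ne = 590.5 / tex_warp
Step 1: Ne = 590.5 / 43 = 13.733
Step 2: sqrt(Ne) = sqrt(13.733) = 3.7058
Step 3: K1 = 39 / 3.7058 = 10.5

10.5


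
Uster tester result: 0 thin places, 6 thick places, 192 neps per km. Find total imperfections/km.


Formula: Total = thin places + thick places + neps
Total = 0 + 6 + 192
Total = 198 imperfections/km

198 imperfections/km


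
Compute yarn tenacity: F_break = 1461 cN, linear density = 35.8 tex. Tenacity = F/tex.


Formula: Tenacity = Breaking force / Linear density
Tenacity = 1461 cN / 35.8 tex
Tenacity = 40.81 cN/tex

40.81 cN/tex


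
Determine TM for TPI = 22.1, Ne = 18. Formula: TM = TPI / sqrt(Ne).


Formula: TM = TPI / sqrt(Ne)
Step 1: sqrt(Ne) = sqrt(18) = 4.2426
Step 2: TM = 22.1 / 4.2426 = 5.21

5.21 TM


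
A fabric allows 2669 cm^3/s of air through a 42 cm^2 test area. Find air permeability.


Formula: Air Permeability = Airflow / Test Area
AP = 2669 cm^3/s / 42 cm^2
AP = 63.5 cm^3/s/cm^2

63.5 cm^3/s/cm^2


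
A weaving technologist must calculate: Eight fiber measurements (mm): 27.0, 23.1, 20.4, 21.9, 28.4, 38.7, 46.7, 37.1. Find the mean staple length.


Formula: Mean = sum of lengths / count
Sum = 27.0 + 23.1 + 20.4 + 21.9 + 28.4 + 38.7 + 46.7 + 37.1
Sum = 243.3 mm
Mean = 243.3 / 8 = 30.41 mm

30.41 mm


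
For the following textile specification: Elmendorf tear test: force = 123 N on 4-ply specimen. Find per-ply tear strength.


Formula: Per-ply strength = Total force / Number of plies
Per-ply = 123 N / 4
Per-ply = 30.75 N

30.75 N


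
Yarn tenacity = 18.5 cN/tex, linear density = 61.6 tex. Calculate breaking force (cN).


Formula: Breaking force = Tenacity * Linear density
F = 18.5 cN/tex * 61.6 tex
F = 1139.60 cN

1139.60 cN


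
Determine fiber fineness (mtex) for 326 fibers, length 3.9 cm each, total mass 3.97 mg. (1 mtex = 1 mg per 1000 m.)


Formula: fineness (mtex) = mass (mg) / total length (km) = (mass_mg / total_length_m) * 1000
Step 1: Convert fiber length: 3.9 cm = 0.039 m
Step 2: Total fiber length = 326 * 0.039 = 12.714 m
Step 3: Linear density = 3.97 mg / 12.714 m = 0.3123 mg/m
Step 4: fineness = 0.3123 * 1000 = 312.3 mtex

312.3 mtex


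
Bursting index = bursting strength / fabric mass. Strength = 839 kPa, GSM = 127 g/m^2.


Formula: Bursting Index = Bursting Strength / Fabric GSM
BI = 839 kPa / 127 g/m^2
BI = 6.606 kPa/(g/m^2)

6.606 kPa/(g/m^2)


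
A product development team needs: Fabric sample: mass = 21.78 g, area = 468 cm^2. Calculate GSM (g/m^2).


Formula: GSM = mass_g / area_m2
Step 1: Convert area: 468 cm^2 = 468 / 10000 = 0.0468 m^2
Step 2: GSM = 21.78 g / 0.0468 m^2 = 465.4 g/m^2

465.4 g/m^2


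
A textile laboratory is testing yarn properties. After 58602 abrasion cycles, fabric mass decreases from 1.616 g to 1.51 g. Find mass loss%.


Formula: Mass loss% = ((m_before - m_after) / m_before) * 100
Step 1: Mass loss = 1.616 - 1.51 = 0.106 g
Step 2: Ratio = 0.106 / 1.616 = 0.0655941
Step 3: Mass loss% = 0.0655941 * 100 = 6.55941% ≈ 6.56%

6.56%


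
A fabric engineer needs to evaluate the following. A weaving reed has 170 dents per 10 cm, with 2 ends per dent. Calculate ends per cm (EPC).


Formula: EPC = (dents per 10 cm * ends per dent) / 10
Step 1: Total ends per 10 cm = 170 * 2 = 340
Step 2: EPC = 340 / 10 = 34.0 ends/cm

34.0 ends/cm


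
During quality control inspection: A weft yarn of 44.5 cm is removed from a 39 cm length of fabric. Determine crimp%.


Formula: Crimp% = ((L_yarn - L_fabric) / L_fabric) * 100
Step 1: Extension = 44.5 - 39 = 5.5 cm
Step 2: Crimp% = (5.5 / 39) * 100
Step 3: Crimp% = 0.141026 * 100 = 14.1026% ≈ 14.1%

14.1%


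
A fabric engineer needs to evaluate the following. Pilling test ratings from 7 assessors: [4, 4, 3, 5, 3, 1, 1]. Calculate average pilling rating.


Formula: Mean = sum / count
Sum = 4 + 4 + 3 + 5 + 3 + 1 + 1 = 21
Mean = 21 / 7 = 3.0

3.0


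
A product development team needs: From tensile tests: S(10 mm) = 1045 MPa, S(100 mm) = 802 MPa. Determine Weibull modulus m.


Formula: m = ln(L1/L2) / ln(S2/S1)
Step 1: ln(L1/L2) = ln(10/100) = -2.30259
Step 2: S2/S1 = 802/1045 = 0.76746
Step 3: ln(S2/S1) = ln(0.76746) = -0.26467
Step 4: m = -2.30259 / -0.26467 = 8.70

8.70 (Weibull m)


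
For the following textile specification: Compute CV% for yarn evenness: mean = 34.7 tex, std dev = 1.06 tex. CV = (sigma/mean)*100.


Formula: CV% = (standard deviation / mean) * 100
Step 1: Ratio = 1.06 / 34.7 = 0.030548
Step 2: CV% = 0.030548 * 100 = 3.0548% ≈ 3.1%

3.1%


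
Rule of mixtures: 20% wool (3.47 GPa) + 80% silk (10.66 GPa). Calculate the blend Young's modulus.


Formula: Blend property = (fraction_A * property_A) + (fraction_B * property_B)
Step 1: Contribution A = 20/100 * 3.47 GPa = 0.694 GPa
Step 2: Contribution B = 80/100 * 10.66 GPa = 8.528 GPa
Step 3: Blend Young's modulus = 0.694 + 8.528 = 9.222 GPa

9.222 GPa


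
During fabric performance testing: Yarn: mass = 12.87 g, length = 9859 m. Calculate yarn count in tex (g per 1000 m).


Formula: Tex = (mass_g / length_m) * 1000
Substituting: Tex = (12.87 / 9859) * 1000
Intermediate: 12.87 / 9859 = 0.00130541 g/m
Tex = 0.00130541 * 1000 = 1.31 tex

1.31 tex


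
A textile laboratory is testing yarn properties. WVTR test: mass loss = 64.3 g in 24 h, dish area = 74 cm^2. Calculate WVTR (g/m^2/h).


Formula: WVTR = mass_loss / (area * time)
Step 1: Convert area: 74 cm^2 = 0.0074 m^2
Step 2: WVTR = 64.3 g / (0.0074 m^2 * 24 h)
Step 3: WVTR = 64.3 / 0.1776 = 362.0 g/m^2/h

362.0 g/m^2/h


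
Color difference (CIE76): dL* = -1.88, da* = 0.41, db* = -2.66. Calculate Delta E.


Formula: Delta E = sqrt(dL*^2 + da*^2 + db*^2)
Step 1: dL*^2 = (-1.88)^2 = 3.5344
Step 2: da*^2 = 0.41^2 = 0.1681
Step 3: db*^2 = (-2.66)^2 = 7.0756
Step 4: Sum = 3.5344 + 0.1681 + 7.0756 = 10.7781
Step 5: Delta E = sqrt(10.7781) = 3.28

3.28 Delta E


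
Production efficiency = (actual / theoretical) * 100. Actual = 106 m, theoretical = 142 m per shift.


Formula: Efficiency% = (Actual output / Theoretical output) * 100
Efficiency% = (106 / 142) * 100
Efficiency% = 0.746479 * 100 = 74.6479% ≈ 74.6%

74.6%


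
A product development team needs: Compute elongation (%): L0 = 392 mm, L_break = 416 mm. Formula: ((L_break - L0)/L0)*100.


Formula: Elongation (%) = ((L_break - L0) / L0) * 100
Step 1: Extension = 416 - 392 = 24 mm
Step 2: Elongation = (24 / 392) * 100
Step 3: Elongation = 0.061224 * 100 = 6.1224% ≈ 6.1%

6.1%


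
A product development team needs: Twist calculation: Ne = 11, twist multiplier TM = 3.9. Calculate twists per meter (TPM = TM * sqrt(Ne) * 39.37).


Formula: TPM = TM * sqrt(Ne) * 39.37
Step 1: sqrt(Ne) = sqrt(11) = 3.3166
Step 2: TM * sqrt(Ne) = 3.9 * 3.3166 = 12.9347
Step 3: TPM = 12.9347 * 39.37 = 509 twists/m

509 twists/m


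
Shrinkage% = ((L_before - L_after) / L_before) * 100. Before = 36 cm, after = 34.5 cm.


Formula: Shrinkage% = ((L_before - L_after) / L_before) * 100
Step 1: Shrinkage = 36 - 34.5 = 1.5 cm
Step 2: Shrinkage% = (1.5 / 36) * 100
Step 3: Shrinkage% = 0.041667 * 100 = 4.1667% ≈ 4.2%

4.2%


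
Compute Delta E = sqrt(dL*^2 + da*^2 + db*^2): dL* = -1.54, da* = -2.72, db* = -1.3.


Formula: Delta E = sqrt(dL*^2 + da*^2 + db*^2)
Step 1: dL*^2 = (-1.54)^2 = 2.3716
Step 2: da*^2 = (-2.72)^2 = 7.3984
Step 3: db*^2 = (-1.3)^2 = 1.69
Step 4: Sum = 2.3716 + 7.3984 + 1.69 = 11.46
Step 5: Delta E = sqrt(11.46) = 3.39

3.39 Delta E


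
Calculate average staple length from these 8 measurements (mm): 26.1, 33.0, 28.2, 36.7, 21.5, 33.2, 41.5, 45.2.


Formula: Mean = sum of lengths / count
Sum = 26.1 + 33.0 + 28.2 + 36.7 + 21.5 + 33.2 + 41.5 + 45.2
Sum = 265.4 mm
Mean = 265.4 / 8 = 33.18 mm

33.18 mm


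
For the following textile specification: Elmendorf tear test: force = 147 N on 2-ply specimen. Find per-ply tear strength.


Formula: Per-ply strength = Total force / Number of plies
Per-ply = 147 N / 2
Per-ply = 73.5 N

73.5 N


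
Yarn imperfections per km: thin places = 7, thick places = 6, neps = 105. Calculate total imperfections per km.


Formula: Total = thin places + thick places + neps
Total = 7 + 6 + 105
Total = 118 imperfections/km

118 imperfections/km


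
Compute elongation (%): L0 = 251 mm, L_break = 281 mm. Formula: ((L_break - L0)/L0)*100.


Formula: Elongation (%) = ((L_break - L0) / L0) * 100
Step 1: Extension = 281 - 251 = 30 mm
Step 2: Elongation = (30 / 251) * 100
Step 3: Elongation = 0.119522 * 100 = 11.9522% ≈ 12.0%

12.0%


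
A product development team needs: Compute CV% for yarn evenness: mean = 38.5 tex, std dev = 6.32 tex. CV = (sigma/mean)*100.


Formula: CV% = (standard deviation / mean) * 100
Step 1: Ratio = 6.32 / 38.5 = 0.164156
Step 2: CV% = 0.164156 * 100 = 16.4156% ≈ 16.4%

16.4%


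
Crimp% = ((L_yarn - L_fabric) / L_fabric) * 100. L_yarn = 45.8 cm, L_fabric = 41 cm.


Formula: Crimp% = ((L_yarn - L_fabric) / L_fabric) * 100
Step 1: Extension = 45.8 - 41 = 4.8 cm
Step 2: Crimp% = (4.8 / 41) * 100
Step 3: Crimp% = 0.117073 * 100 = 11.7073% ≈ 11.7%

11.7%


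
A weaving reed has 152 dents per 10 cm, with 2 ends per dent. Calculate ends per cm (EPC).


Formula: EPC = (dents per 10 cm * ends per dent) / 10
Step 1: Total ends per 10 cm = 152 * 2 = 304
Step 2: EPC = 304 / 10 = 30.4 ends/cm

30.4 ends/cm


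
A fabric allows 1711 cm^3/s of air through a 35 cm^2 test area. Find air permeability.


Formula: Air Permeability = Airflow / Test Area
AP = 1711 cm^3/s / 35 cm^2
AP = 48.9 cm^3/s/cm^2

48.9 cm^3/s/cm^2


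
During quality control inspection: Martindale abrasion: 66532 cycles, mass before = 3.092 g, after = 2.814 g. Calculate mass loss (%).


Formula: Mass loss% = ((m_before - m_after) / m_before) * 100
Step 1: Mass loss = 3.092 - 2.814 = 0.278 g
Step 2: Ratio = 0.278 / 3.092 = 0.0899094
Step 3: Mass loss% = 0.0899094 * 100 = 8.99094% ≈ 8.99%

8.99%


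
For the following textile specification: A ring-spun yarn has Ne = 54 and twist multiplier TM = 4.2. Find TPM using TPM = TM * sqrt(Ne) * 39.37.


Formula: TPM = TM * sqrt(Ne) * 39.37
Step 1: sqrt(Ne) = sqrt(54) = 7.3485
Step 2: TM * sqrt(Ne) = 4.2 * 7.3485 = 30.8637
Step 3: TPM = 30.8637 * 39.37 = 1215 twists/m

1215 twists/m


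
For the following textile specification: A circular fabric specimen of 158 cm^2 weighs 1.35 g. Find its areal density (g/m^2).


Formula: GSM = mass_g / area_m2
Step 1: Convert area: 158 cm^2 = 158 / 10000 = 0.0158 m^2
Step 2: GSM = 1.35 g / 0.0158 m^2 = 85.4 g/m^2

85.4 g/m^2


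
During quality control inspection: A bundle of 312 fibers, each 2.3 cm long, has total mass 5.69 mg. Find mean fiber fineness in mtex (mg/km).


Formula: fineness (mtex) = mass (mg) / total length (km) = (mass_mg / total_length_m) * 1000
Step 1: Convert fiber length: 2.3 cm = 0.023 m
Step 2: Total fiber length = 312 * 0.023 = 7.176 m
Step 3: Linear density = 5.69 mg / 7.176 m = 0.7929 mg/m
Step 4: fineness = 0.7929 * 1000 = 792.9 mtex

792.9 mtex


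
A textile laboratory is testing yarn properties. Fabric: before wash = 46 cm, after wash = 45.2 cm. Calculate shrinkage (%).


Formula: Shrinkage% = ((L_before - L_after) / L_before) * 100
Step 1: Shrinkage = 46 - 45.2 = 0.8 cm
Step 2: Shrinkage% = (0.8 / 46) * 100
Step 3: Shrinkage% = 0.017391 * 100 = 1.7391% ≈ 1.7%

1.7%


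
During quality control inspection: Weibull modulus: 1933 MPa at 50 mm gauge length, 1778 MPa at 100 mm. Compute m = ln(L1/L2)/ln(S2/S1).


Formula: m = ln(L1/L2) / ln(S2/S1)
Step 1: ln(L1/L2) = ln(50/100) = -0.69315
Step 2: S2/S1 = 1778/1933 = 0.91981
Step 3: ln(S2/S1) = ln(0.91981) = -0.08359
Step 4: m = -0.69315 / -0.08359 = 8.29

8.29 (Weibull m)


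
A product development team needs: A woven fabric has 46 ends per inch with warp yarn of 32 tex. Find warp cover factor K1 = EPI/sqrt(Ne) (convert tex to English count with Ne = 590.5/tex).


Formula: K1 = EPI / sqrt(Ne), with Ne = 590.5 / tex_warp
Step 1: Ne = 590.5 / 32 = 18.453
Step 2: sqrt(Ne) = sqrt(18.453) = 4.2957
Step 3: K1 = 46 / 4.2957 = 10.7

10.7


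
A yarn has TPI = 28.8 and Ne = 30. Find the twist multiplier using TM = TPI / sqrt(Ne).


Formula: TM = TPI / sqrt(Ne)
Step 1: sqrt(Ne) = sqrt(30) = 5.4772
Step 2: TM = 28.8 / 5.4772 = 5.26

5.26 TM


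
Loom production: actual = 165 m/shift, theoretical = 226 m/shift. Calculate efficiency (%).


Formula: Efficiency% = (Actual output / Theoretical output) * 100
Efficiency% = (165 / 226) * 100
Efficiency% = 0.730088 * 100 = 73.0088% ≈ 73.0%

73.0%


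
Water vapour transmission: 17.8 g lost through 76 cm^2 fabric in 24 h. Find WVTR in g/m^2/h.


Formula: WVTR = mass_loss / (area * time)
Step 1: Convert area: 76 cm^2 = 0.0076 m^2
Step 2: WVTR = 17.8 g / (0.0076 m^2 * 24 h)
Step 3: WVTR = 17.8 / 0.1824 = 97.6 g/m^2/h

97.6 g/m^2/h


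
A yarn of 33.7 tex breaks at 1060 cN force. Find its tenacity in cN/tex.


Formula: Tenacity = Breaking force / Linear density
Tenacity = 1060 cN / 33.7 tex
Tenacity = 31.45 cN/tex

31.45 cN/tex


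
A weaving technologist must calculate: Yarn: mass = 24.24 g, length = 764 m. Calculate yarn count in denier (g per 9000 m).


Formula: den = (mass_g / length_m) * 9000
Substituting: den = (24.24 / 764) * 9000
Intermediate: 24.24 / 764 = 0.03172775 g/m
den = 0.03172775 * 9000 = 285.5 denier

285.5 denier


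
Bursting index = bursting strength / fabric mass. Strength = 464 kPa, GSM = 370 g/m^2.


Formula: Bursting Index = Bursting Strength / Fabric GSM
BI = 464 kPa / 370 g/m^2
BI = 1.254 kPa/(g/m^2)

1.254 kPa/(g/m^2)


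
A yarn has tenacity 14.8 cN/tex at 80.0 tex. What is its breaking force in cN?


Formula: Breaking force = Tenacity * Linear density
F = 14.8 cN/tex * 80.0 tex
F = 1184.00 cN

1184.00 cN


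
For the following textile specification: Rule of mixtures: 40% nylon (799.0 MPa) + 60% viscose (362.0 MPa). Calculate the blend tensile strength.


Formula: Blend property = (fraction_A * property_A) + (fraction_B * property_B)
Step 1: Contribution A = 40/100 * 799.0 MPa = 319.6 MPa
Step 2: Contribution B = 60/100 * 362.0 MPa = 217.2 MPa
Step 3: Blend tensile strength = 319.6 + 217.2 = 536.8 MPa

536.8 MPa


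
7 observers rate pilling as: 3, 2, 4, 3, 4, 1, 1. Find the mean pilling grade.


Formula: Mean = sum / count
Sum = 3 + 2 + 4 + 3 + 4 + 1 + 1 = 18
Mean = 18 / 7 = 2.6

2.6


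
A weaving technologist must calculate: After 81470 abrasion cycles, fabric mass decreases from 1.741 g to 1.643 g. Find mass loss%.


Formula: Mass loss% = ((m_before - m_after) / m_before) * 100
Step 1: Mass loss = 1.741 - 1.643 = 0.098 g
Step 2: Ratio = 0.098 / 1.741 = 0.0562895
Step 3: Mass loss% = 0.0562895 * 100 = 5.62895% ≈ 5.63%

5.63%


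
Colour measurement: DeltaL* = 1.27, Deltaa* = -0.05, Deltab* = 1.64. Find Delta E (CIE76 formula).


Formula: Delta E = sqrt(dL*^2 + da*^2 + db*^2)
Step 1: dL*^2 = 1.27^2 = 1.6129
Step 2: da*^2 = (-0.05)^2 = 0.0025
Step 3: db*^2 = 1.64^2 = 2.6896
Step 4: Sum = 1.6129 + 0.0025 + 2.6896 = 4.305
Step 5: Delta E = sqrt(4.305) = 2.07

2.07 Delta E


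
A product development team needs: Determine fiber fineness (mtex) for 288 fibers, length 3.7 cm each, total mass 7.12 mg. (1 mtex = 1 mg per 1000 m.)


Formula: fineness (mtex) = mass (mg) / total length (km) = (mass_mg / total_length_m) * 1000
Step 1: Convert fiber length: 3.7 cm = 0.037 m
Step 2: Total fiber length = 288 * 0.037 = 10.656 m
Step 3: Linear density = 7.12 mg / 10.656 m = 0.6682 mg/m
Step 4: fineness = 0.6682 * 1000 = 668.2 mtex

668.2 mtex


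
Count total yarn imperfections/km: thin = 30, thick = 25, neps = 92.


Formula: Total = thin places + thick places + neps
Total = 30 + 25 + 92
Total = 147 imperfections/km

147 imperfections/km


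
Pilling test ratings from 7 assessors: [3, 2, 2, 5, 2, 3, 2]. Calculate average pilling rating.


Formula: Mean = sum / count
Sum = 3 + 2 + 2 + 5 + 2 + 3 + 2 = 19
Mean = 19 / 7 = 2.7

2.7


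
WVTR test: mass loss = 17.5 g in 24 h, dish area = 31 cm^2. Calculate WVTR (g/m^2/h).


Formula: WVTR = mass_loss / (area * time)
Step 1: Convert area: 31 cm^2 = 0.0031 m^2
Step 2: WVTR = 17.5 g / (0.0031 m^2 * 24 h)
Step 3: WVTR = 17.5 / 0.0744 = 235.2 g/m^2/h

235.2 g/m^2/h


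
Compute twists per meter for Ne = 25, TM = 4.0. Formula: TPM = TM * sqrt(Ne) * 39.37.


Formula: TPM = TM * sqrt(Ne) * 39.37
Step 1: sqrt(Ne) = sqrt(25) = 5
Step 2: TM * sqrt(Ne) = 4.0 * 5 = 20
Step 3: TPM = 20 * 39.37 = 787 twists/m

787 twists/m


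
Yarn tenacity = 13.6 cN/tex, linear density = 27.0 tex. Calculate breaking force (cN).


Formula: Breaking force = Tenacity * Linear density
F = 13.6 cN/tex * 27.0 tex
F = 367.20 cN

367.20 cN


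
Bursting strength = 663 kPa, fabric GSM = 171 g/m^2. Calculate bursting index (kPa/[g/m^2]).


Formula: Bursting Index = Bursting Strength / Fabric GSM
BI = 663 kPa / 171 g/m^2
BI = 3.877 kPa/(g/m^2)

3.877 kPa/(g/m^2)


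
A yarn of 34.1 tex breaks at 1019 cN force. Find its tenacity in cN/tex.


Formula: Tenacity = Breaking force / Linear density
Tenacity = 1019 cN / 34.1 tex
Tenacity = 29.88 cN/tex

29.88 cN/tex


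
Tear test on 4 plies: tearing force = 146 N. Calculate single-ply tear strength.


Formula: Per-ply strength = Total force / Number of plies
Per-ply = 146 N / 4
Per-ply = 36.5 N

36.5 N


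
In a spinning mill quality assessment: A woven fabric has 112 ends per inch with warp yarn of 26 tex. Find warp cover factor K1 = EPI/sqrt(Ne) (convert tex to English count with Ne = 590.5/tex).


Formula: K1 = EPI / sqrt(Ne), with Ne = 590.5 / tex_warp
Step 1: Ne = 590.5 / 26 = 22.712
Step 2: sqrt(Ne) = sqrt(22.712) = 4.7657
Step 3: K1 = 112 / 4.7657 = 23.5

23.5


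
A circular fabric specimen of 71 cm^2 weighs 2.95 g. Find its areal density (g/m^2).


Formula: GSM = mass_g / area_m2
Step 1: Convert area: 71 cm^2 = 71 / 10000 = 0.0071 m^2
Step 2: GSM = 2.95 g / 0.0071 m^2 = 415.5 g/m^2

415.5 g/m^2


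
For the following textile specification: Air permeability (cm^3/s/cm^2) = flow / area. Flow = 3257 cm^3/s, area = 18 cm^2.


Formula: Air Permeability = Airflow / Test Area
AP = 3257 cm^3/s / 18 cm^2
AP = 180.9 cm^3/s/cm^2

180.9 cm^3/s/cm^2


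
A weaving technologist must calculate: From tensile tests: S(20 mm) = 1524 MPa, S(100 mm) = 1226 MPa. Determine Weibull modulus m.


Formula: m = ln(L1/L2) / ln(S2/S1)
Step 1: ln(L1/L2) = ln(20/100) = -1.60944
Step 2: S2/S1 = 1226/1524 = 0.80446
Step 3: ln(S2/S1) = ln(0.80446) = -0.21758
Step 4: m = -1.60944 / -0.21758 = 7.40

7.40 (Weibull m)


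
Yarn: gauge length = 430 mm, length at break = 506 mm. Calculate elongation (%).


Formula: Elongation (%) = ((L_break - L0) / L0) * 100
Step 1: Extension = 506 - 430 = 76 mm
Step 2: Elongation = (76 / 430) * 100
Step 3: Elongation = 0.176744 * 100 = 17.6744% ≈ 17.7%

17.7%


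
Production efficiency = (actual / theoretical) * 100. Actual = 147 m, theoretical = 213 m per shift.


Formula: Efficiency% = (Actual output / Theoretical output) * 100
Efficiency% = (147 / 213) * 100
Efficiency% = 0.690141 * 100 = 69.0141% ≈ 69.0%

69.0%


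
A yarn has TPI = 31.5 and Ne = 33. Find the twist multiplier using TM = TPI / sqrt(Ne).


Formula: TM = TPI / sqrt(Ne)
Step 1: sqrt(Ne) = sqrt(33) = 5.7446
Step 2: TM = 31.5 / 5.7446 = 5.48

5.48 TM


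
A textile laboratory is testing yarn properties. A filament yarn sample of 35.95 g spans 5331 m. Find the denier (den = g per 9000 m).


Formula: den = (mass_g / length_m) * 9000
Substituting: den = (35.95 / 5331) * 9000
Intermediate: 35.95 / 5331 = 0.00674358 g/m
den = 0.00674358 * 9000 = 60.7 denier

60.7 denier


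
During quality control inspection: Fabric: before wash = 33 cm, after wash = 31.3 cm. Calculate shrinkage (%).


Formula: Shrinkage% = ((L_before - L_after) / L_before) * 100
Step 1: Shrinkage = 33 - 31.3 = 1.7 cm
Step 2: Shrinkage% = (1.7 / 33) * 100
Step 3: Shrinkage% = 0.051515 * 100 = 5.1515% ≈ 5.2%

5.2%


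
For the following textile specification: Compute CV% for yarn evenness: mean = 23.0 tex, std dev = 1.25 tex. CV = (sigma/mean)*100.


Formula: CV% = (standard deviation / mean) * 100
Step 1: Ratio = 1.25 / 23.0 = 0.054348
Step 2: CV% = 0.054348 * 100 = 5.4348% ≈ 5.4%

5.4%


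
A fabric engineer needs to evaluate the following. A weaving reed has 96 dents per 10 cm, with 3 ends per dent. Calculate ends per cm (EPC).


Formula: EPC = (dents per 10 cm * ends per dent) / 10
Step 1: Total ends per 10 cm = 96 * 3 = 288
Step 2: EPC = 288 / 10 = 28.8 ends/cm

28.8 ends/cm


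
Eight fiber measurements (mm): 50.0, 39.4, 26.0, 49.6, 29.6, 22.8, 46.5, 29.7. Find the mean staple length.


Formula: Mean = sum of lengths / count
Sum = 50.0 + 39.4 + 26.0 + 49.6 + 29.6 + 22.8 + 46.5 + 29.7
Sum = 293.6 mm
Mean = 293.6 / 8 = 36.70 mm

36.70 mm


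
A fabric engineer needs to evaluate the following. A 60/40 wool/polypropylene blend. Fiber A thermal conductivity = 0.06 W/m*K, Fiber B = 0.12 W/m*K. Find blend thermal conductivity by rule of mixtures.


Formula: Blend property = (fraction_A * property_A) + (fraction_B * property_B)
Step 1: Contribution A = 60/100 * 0.06 W/m*K = 0.036 W/m*K
Step 2: Contribution B = 40/100 * 0.12 W/m*K = 0.048 W/m*K
Step 3: Blend thermal conductivity = 0.036 + 0.048 = 0.084 W/m*K

0.084 W/m*K


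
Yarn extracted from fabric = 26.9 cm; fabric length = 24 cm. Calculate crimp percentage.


Formula: Crimp% = ((L_yarn - L_fabric) / L_fabric) * 100
Step 1: Extension = 26.9 - 24 = 2.9 cm
Step 2: Crimp% = (2.9 / 24) * 100
Step 3: Crimp% = 0.120833 * 100 = 12.0833% ≈ 12.1%

12.1%


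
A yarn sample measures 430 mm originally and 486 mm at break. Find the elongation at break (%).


Formula: Elongation (%) = ((L_break - L0) / L0) * 100
Step 1: Extension = 486 - 430 = 56 mm
Step 2: Elongation = (56 / 430) * 100
Step 3: Elongation = 0.130233 * 100 = 13.0233% ≈ 13.0%

13.0%


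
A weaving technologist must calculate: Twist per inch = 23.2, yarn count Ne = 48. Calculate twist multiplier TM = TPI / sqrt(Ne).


Formula: TM = TPI / sqrt(Ne)
Step 1: sqrt(Ne) = sqrt(48) = 6.9282
Step 2: TM = 23.2 / 6.9282 = 3.35

3.35 TM


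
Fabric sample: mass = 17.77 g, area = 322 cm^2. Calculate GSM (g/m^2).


Formula: GSM = mass_g / area_m2
Step 1: Convert area: 322 cm^2 = 322 / 10000 = 0.0322 m^2
Step 2: GSM = 17.77 g / 0.0322 m^2 = 551.9 g/m^2

551.9 g/m^2


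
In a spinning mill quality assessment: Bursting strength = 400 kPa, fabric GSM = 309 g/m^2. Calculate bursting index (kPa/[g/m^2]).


Formula: Bursting Index = Bursting Strength / Fabric GSM
BI = 400 kPa / 309 g/m^2
BI = 1.294 kPa/(g/m^2)

1.294 kPa/(g/m^2)


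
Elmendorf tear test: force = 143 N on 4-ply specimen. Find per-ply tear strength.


Formula: Per-ply strength = Total force / Number of plies
Per-ply = 143 N / 4
Per-ply = 35.75 N

35.75 N


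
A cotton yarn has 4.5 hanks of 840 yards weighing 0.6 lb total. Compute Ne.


Formula: Ne = hanks / mass_lb
Substituting: Ne = 4.5 / 0.6
Ne = 7.5

7.5 Ne


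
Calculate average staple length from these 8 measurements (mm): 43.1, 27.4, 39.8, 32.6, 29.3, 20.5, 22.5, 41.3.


Formula: Mean = sum of lengths / count
Sum = 43.1 + 27.4 + 39.8 + 32.6 + 29.3 + 20.5 + 22.5 + 41.3
Sum = 256.5 mm
Mean = 256.5 / 8 = 32.06 mm

32.06 mm


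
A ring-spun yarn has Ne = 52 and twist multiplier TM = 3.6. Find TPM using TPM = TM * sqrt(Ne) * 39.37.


Formula: TPM = TM * sqrt(Ne) * 39.37
Step 1: sqrt(Ne) = sqrt(52) = 7.2111
Step 2: TM * sqrt(Ne) = 3.6 * 7.2111 = 25.96
Step 3: TPM = 25.96 * 39.37 = 1022 twists/m

1022 twists/m


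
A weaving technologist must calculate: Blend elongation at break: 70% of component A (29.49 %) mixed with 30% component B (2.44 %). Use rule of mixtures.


Formula: Blend property = (fraction_A * property_A) + (fraction_B * property_B)
Step 1: Contribution A = 70/100 * 29.49 % = 20.643 %
Step 2: Contribution B = 30/100 * 2.44 % = 0.732 %
Step 3: Blend elongation at break = 20.643 + 0.732 = 21.375 %

21.375 %


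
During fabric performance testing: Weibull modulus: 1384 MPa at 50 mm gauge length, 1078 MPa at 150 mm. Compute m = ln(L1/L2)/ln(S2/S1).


Formula: m = ln(L1/L2) / ln(S2/S1)
Step 1: ln(L1/L2) = ln(50/150) = -1.09861
Step 2: S2/S1 = 1078/1384 = 0.7789
Step 3: ln(S2/S1) = ln(0.7789) = -0.24987
Step 4: m = -1.09861 / -0.24987 = 4.40

4.40 (Weibull m)


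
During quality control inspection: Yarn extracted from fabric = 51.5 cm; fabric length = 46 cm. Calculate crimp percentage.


Formula: Crimp% = ((L_yarn - L_fabric) / L_fabric) * 100
Step 1: Extension = 51.5 - 46 = 5.5 cm
Step 2: Crimp% = (5.5 / 46) * 100
Step 3: Crimp% = 0.119565 * 100 = 11.9565% ≈ 12.0%

12.0%


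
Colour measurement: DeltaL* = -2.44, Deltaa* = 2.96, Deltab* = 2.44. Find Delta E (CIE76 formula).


Formula: Delta E = sqrt(dL*^2 + da*^2 + db*^2)
Step 1: dL*^2 = (-2.44)^2 = 5.9536
Step 2: da*^2 = 2.96^2 = 8.7616
Step 3: db*^2 = 2.44^2 = 5.9536
Step 4: Sum = 5.9536 + 8.7616 + 5.9536 = 20.6688
Step 5: Delta E = sqrt(20.6688) = 4.55

4.55 Delta E


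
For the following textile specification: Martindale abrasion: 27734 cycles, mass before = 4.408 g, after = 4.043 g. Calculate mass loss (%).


Formula: Mass loss% = ((m_before - m_after) / m_before) * 100
Step 1: Mass loss = 4.408 - 4.043 = 0.365 g
Step 2: Ratio = 0.365 / 4.408 = 0.082804
Step 3: Mass loss% = 0.082804 * 100 = 8.2804% ≈ 8.28%

8.28%


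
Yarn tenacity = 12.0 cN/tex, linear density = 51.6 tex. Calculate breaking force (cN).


Formula: Breaking force = Tenacity * Linear density
F = 12.0 cN/tex * 51.6 tex
F = 619.20 cN

619.20 cN


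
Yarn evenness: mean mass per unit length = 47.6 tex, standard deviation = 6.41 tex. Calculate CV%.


Formula: CV% = (standard deviation / mean) * 100
Step 1: Ratio = 6.41 / 47.6 = 0.134664
Step 2: CV% = 0.134664 * 100 = 13.4664% ≈ 13.5%

13.5%


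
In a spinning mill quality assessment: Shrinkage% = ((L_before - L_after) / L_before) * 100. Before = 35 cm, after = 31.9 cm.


Formula: Shrinkage% = ((L_before - L_after) / L_before) * 100
Step 1: Shrinkage = 35 - 31.9 = 3.1 cm
Step 2: Shrinkage% = (3.1 / 35) * 100
Step 3: Shrinkage% = 0.088571 * 100 = 8.8571% ≈ 8.9%

8.9%


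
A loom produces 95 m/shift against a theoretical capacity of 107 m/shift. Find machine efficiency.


Formula: Efficiency% = (Actual output / Theoretical output) * 100
Efficiency% = (95 / 107) * 100
Efficiency% = 0.88785 * 100 = 88.785% ≈ 88.8%

88.8%


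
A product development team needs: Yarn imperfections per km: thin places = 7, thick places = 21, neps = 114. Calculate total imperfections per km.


Formula: Total = thin places + thick places + neps
Total = 7 + 21 + 114
Total = 142 imperfections/km

142 imperfections/km


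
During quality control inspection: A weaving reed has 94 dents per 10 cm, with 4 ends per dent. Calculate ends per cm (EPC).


Formula: EPC = (dents per 10 cm * ends per dent) / 10
Step 1: Total ends per 10 cm = 94 * 4 = 376
Step 2: EPC = 376 / 10 = 37.6 ends/cm

37.6 ends/cm


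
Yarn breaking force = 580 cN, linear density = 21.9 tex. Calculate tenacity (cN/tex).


Formula: Tenacity = Breaking force / Linear density
Tenacity = 580 cN / 21.9 tex
Tenacity = 26.48 cN/tex

26.48 cN/tex


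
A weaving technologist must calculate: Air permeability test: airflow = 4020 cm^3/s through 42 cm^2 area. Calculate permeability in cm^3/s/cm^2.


Formula: Air Permeability = Airflow / Test Area
AP = 4020 cm^3/s / 42 cm^2
AP = 95.7 cm^3/s/cm^2

95.7 cm^3/s/cm^2


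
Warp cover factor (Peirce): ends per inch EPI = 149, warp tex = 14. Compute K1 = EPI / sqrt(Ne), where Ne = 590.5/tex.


Formula: K1 = EPI / sqrt(Ne), with Ne = 590.5 / tex_warp
Step 1: Ne = 590.5 / 14 = 42.179
Step 2: sqrt(Ne) = sqrt(42.179) = 6.4945
Step 3: K1 = 149 / 6.4945 = 22.9

22.9


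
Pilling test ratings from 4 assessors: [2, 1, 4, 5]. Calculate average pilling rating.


Formula: Mean = sum / count
Sum = 2 + 1 + 4 + 5 = 12
Mean = 12 / 4 = 3.0

3.0


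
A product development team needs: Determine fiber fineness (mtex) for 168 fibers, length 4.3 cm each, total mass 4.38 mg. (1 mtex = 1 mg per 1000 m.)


Formula: fineness (mtex) = mass (mg) / total length (km) = (mass_mg / total_length_m) * 1000
Step 1: Convert fiber length: 4.3 cm = 0.043 m
Step 2: Total fiber length = 168 * 0.043 = 7.224 m
Step 3: Linear density = 4.38 mg / 7.224 m = 0.6063 mg/m
Step 4: fineness = 0.6063 * 1000 = 606.3 mtex

606.3 mtex


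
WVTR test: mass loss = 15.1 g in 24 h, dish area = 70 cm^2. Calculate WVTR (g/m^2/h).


Formula: WVTR = mass_loss / (area * time)
Step 1: Convert area: 70 cm^2 = 0.007 m^2
Step 2: WVTR = 15.1 g / (0.007 m^2 * 24 h)
Step 3: WVTR = 15.1 / 0.168 = 89.9 g/m^2/h

89.9 g/m^2/h


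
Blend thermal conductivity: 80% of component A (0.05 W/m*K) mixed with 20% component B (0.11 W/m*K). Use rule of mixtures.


Formula: Blend property = (fraction_A * property_A) + (fraction_B * property_B)
Step 1: Contribution A = 80/100 * 0.05 W/m*K = 0.04 W/m*K
Step 2: Contribution B = 20/100 * 0.11 W/m*K = 0.022 W/m*K
Step 3: Blend thermal conductivity = 0.04 + 0.022 = 0.062 W/m*K

0.062 W/m*K


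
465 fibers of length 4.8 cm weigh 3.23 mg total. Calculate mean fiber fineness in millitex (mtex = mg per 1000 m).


Formula: fineness (mtex) = mass (mg) / total length (km) = (mass_mg / total_length_m) * 1000
Step 1: Convert fiber length: 4.8 cm = 0.048 m
Step 2: Total fiber length = 465 * 0.048 = 22.32 m
Step 3: Linear density = 3.23 mg / 22.32 m = 0.1447 mg/m
Step 4: fineness = 0.1447 * 1000 = 144.7 mtex

144.7 mtex
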